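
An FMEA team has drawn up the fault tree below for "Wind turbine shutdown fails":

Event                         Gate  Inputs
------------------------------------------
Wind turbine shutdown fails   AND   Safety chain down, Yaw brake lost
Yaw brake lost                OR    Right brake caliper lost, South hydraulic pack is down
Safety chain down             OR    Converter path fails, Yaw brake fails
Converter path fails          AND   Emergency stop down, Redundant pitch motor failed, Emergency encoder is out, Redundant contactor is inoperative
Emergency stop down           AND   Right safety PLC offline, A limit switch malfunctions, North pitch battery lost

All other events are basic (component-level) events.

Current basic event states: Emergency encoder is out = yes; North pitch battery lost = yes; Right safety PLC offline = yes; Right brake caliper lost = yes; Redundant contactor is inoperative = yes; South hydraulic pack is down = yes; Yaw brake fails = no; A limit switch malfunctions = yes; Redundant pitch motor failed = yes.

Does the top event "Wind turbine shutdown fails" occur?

Emergency stop down [AND]: Right safety PLC offline=occurs, A limit switch malfunctions=occurs, North pitch battery lost=occurs → all inputs occur → occurs.
Converter path fails [AND]: Emergency stop down=occurs, Redundant pitch motor failed=occurs, Emergency encoder is out=occurs, Redundant contactor is inoperative=occurs → all inputs occur → occurs.
Safety chain down [OR]: Converter path fails=occurs, Yaw brake fails=not → at least one input occurs → occurs.
Yaw brake lost [OR]: Right brake caliper lost=occurs, South hydraulic pack is down=occurs → at least one input occurs → occurs.
Wind turbine shutdown fails [AND]: Safety chain down=occurs, Yaw brake lost=occurs → all inputs occur → occurs.

Yes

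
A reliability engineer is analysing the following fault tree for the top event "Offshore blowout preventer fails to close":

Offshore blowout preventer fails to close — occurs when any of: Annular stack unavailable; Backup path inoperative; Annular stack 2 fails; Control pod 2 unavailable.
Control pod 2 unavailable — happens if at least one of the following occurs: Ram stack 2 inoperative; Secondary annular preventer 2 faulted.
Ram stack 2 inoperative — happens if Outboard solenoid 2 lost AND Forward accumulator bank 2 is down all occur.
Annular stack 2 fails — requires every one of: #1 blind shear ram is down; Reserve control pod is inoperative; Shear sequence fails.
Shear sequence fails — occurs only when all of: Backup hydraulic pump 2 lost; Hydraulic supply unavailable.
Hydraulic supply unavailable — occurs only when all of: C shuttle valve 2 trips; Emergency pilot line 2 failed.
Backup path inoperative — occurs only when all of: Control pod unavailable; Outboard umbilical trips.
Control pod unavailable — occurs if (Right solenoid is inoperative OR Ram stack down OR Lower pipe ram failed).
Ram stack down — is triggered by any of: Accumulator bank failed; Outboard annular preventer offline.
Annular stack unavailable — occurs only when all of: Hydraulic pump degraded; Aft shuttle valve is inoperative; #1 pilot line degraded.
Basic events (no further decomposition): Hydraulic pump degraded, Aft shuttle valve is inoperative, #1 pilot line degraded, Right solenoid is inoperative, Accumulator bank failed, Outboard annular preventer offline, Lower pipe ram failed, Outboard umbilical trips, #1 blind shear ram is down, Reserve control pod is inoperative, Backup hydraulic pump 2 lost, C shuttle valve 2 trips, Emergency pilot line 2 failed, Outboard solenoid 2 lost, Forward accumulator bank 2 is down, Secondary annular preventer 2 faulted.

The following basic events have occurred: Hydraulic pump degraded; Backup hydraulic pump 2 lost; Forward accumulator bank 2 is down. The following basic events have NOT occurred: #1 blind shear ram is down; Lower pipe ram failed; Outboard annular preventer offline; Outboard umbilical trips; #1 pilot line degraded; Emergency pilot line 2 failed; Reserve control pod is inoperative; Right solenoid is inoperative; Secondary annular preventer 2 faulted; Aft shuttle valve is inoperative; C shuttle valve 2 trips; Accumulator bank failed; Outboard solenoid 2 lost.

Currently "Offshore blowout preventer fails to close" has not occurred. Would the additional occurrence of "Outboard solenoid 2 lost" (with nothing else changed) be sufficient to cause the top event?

Counterfactual: set "Outboard solenoid 2 lost" to occurred.
Annular stack unavailable [AND]: Hydraulic pump degraded=occurs, Aft shuttle valve is inoperative=not, #1 pilot line degraded=not → not all inputs occur → does not occur.
Ram stack down [OR]: Accumulator bank failed=not, Outboard annular preventer offline=not → no input occurs → does not occur.
Control pod unavailable [OR]: Right solenoid is inoperative=not, Ram stack down=not, Lower pipe ram failed=not → no input occurs → does not occur.
Backup path inoperative [AND]: Control pod unavailable=not, Outboard umbilical trips=not → not all inputs occur → does not occur.
Hydraulic supply unavailable [AND]: C shuttle valve 2 trips=not, Emergency pilot line 2 failed=not → not all inputs occur → does not occur.
Shear sequence fails [AND]: Backup hydraulic pump 2 lost=occurs, Hydraulic supply unavailable=not → not all inputs occur → does not occur.
Annular stack 2 fails [AND]: #1 blind shear ram is down=not, Reserve control pod is inoperative=not, Shear sequence fails=not → not all inputs occur → does not occur.
Ram stack 2 inoperative [AND]: Outboard solenoid 2 lost=occurs, Forward accumulator bank 2 is down=occurs → all inputs occur → occurs.
Control pod 2 unavailable [OR]: Ram stack 2 inoperative=occurs, Secondary annular preventer 2 faulted=not → at least one input occurs → occurs.
Offshore blowout preventer fails to close [OR]: Annular stack unavailable=not, Backup path inoperative=not, Annular stack 2 fails=not, Control pod 2 unavailable=occurs → at least one input occurs → occurs.

Yes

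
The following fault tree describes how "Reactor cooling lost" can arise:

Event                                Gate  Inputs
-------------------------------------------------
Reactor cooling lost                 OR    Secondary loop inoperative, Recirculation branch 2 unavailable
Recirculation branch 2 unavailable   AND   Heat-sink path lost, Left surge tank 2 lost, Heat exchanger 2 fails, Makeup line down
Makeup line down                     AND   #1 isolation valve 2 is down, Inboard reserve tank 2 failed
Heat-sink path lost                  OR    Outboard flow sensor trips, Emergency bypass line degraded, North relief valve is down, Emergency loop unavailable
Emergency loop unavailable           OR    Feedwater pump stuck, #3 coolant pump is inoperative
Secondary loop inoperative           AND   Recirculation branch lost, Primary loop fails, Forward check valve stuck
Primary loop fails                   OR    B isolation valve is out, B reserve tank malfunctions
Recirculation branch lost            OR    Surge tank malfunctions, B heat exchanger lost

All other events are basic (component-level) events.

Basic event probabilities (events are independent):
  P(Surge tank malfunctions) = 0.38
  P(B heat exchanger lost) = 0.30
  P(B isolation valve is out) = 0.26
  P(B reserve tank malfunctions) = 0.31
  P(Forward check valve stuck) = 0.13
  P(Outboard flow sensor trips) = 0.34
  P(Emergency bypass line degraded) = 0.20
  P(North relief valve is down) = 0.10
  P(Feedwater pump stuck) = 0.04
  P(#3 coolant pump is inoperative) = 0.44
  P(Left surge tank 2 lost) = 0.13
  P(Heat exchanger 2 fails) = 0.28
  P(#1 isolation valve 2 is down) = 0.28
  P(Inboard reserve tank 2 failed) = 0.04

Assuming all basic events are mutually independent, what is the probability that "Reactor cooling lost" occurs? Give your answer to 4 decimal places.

P(Recirculation branch lost) [OR] = 1 − (1−0.38) × (1−0.30) = 0.566000
P(Primary loop fails) [OR] = 1 − (1−0.26) × (1−0.31) = 0.489400
P(Secondary loop inoperative) [AND] = 0.566000 × 0.489400 × 0.13 = 0.036010
P(Emergency loop unavailable) [OR] = 1 − (1−0.04) × (1−0.44) = 0.462400
P(Heat-sink path lost) [OR] = 1 − (1−0.34) × (1−0.20) × (1−0.10) × (1−0.462400) = 0.744532
P(Makeup line down) [AND] = 0.28 × 0.04 = 0.011200
P(Recirculation branch 2 unavailable) [AND] = 0.744532 × 0.13 × 0.28 × 0.011200 = 0.000304
P(Reactor cooling lost) [OR] = 1 − (1−0.036010) × (1−0.000304) = 0.036303
Rounded to 4 decimal places: P(Reactor cooling lost) ≈ 0.0363.

0.0363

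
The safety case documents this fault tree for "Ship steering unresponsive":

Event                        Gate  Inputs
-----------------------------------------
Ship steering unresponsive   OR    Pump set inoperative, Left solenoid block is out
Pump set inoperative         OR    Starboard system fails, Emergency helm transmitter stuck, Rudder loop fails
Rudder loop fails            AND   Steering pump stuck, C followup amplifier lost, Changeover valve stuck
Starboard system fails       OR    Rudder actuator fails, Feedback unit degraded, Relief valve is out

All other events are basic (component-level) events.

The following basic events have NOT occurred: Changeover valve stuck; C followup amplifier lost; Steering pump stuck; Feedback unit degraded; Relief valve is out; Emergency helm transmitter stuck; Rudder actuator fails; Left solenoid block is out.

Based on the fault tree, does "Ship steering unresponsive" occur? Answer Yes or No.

No

Starboard system fails [OR]: Rudder actuator fails=not, Feedback unit degraded=not, Relief valve is out=not → no input occurs → does not occur.
Rudder loop fails [AND]: Steering pump stuck=not, C followup amplifier lost=not, Changeover valve stuck=not → not all inputs occur → does not occur.
Pump set inoperative [OR]: Starboard system fails=not, Emergency helm transmitter stuck=not, Rudder loop fails=not → no input occurs → does not occur.
Ship steering unresponsive [OR]: Pump set inoperative=not, Left solenoid block is out=not → no input occurs → does not occur.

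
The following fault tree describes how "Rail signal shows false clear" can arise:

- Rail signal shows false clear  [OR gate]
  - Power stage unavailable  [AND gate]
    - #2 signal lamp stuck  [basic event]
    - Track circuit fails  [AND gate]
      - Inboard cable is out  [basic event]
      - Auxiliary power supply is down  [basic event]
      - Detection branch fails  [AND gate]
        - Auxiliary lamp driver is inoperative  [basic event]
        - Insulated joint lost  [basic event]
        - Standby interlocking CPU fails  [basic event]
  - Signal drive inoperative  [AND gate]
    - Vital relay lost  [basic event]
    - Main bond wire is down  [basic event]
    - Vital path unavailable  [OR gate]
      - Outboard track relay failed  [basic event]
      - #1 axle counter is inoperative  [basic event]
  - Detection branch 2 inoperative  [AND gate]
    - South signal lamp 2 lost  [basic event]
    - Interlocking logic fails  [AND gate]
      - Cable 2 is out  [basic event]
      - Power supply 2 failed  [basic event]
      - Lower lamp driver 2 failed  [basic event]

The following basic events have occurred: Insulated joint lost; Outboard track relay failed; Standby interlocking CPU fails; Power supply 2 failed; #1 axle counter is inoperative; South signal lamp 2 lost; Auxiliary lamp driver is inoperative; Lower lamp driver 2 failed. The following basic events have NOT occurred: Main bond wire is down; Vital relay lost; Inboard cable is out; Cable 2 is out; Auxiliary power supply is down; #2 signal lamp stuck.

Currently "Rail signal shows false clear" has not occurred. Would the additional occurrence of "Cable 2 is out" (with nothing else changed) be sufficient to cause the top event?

Counterfactual: set "Cable 2 is out" to occurred.
Detection branch fails [AND]: Auxiliary lamp driver is inoperative=occurs, Insulated joint lost=occurs, Standby interlocking CPU fails=occurs → all inputs occur → occurs.
Track circuit fails [AND]: Inboard cable is out=not, Auxiliary power supply is down=not, Detection branch fails=occurs → not all inputs occur → does not occur.
Power stage unavailable [AND]: #2 signal lamp stuck=not, Track circuit fails=not → not all inputs occur → does not occur.
Vital path unavailable [OR]: Outboard track relay failed=occurs, #1 axle counter is inoperative=occurs → at least one input occurs → occurs.
Signal drive inoperative [AND]: Vital relay lost=not, Main bond wire is down=not, Vital path unavailable=occurs → not all inputs occur → does not occur.
Interlocking logic fails [AND]: Cable 2 is out=occurs, Power supply 2 failed=occurs, Lower lamp driver 2 failed=occurs → all inputs occur → occurs.
Detection branch 2 inoperative [AND]: South signal lamp 2 lost=occurs, Interlocking logic fails=occurs → all inputs occur → occurs.
Rail signal shows false clear [OR]: Power stage unavailable=not, Signal drive inoperative=not, Detection branch 2 inoperative=occurs → at least one input occurs → occurs.

Yes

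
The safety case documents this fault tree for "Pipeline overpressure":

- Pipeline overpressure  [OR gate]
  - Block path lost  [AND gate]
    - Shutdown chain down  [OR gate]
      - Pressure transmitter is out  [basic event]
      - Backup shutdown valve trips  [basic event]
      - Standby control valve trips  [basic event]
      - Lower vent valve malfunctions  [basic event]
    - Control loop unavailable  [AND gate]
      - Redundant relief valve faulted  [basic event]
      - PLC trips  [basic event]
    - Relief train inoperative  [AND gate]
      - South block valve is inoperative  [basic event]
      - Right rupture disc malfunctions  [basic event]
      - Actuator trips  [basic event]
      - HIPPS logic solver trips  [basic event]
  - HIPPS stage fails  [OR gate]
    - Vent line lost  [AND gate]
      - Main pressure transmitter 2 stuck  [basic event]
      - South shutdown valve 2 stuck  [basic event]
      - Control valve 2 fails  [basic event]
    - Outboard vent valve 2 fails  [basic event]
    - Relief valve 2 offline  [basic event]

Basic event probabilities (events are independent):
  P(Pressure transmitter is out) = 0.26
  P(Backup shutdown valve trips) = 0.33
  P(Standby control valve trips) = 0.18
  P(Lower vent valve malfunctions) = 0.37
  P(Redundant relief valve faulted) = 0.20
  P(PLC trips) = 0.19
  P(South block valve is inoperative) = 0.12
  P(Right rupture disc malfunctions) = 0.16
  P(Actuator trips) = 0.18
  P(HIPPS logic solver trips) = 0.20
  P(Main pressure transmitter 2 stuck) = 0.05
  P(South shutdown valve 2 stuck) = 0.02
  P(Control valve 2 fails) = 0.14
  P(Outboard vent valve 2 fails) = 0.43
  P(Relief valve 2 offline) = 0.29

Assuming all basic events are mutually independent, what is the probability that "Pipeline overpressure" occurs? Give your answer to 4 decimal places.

0.5954

P(Shutdown chain down) [OR] = 1 − (1−0.26) × (1−0.33) × (1−0.18) × (1−0.37) = 0.743870
P(Control loop unavailable) [AND] = 0.20 × 0.19 = 0.038000
P(Relief train inoperative) [AND] = 0.12 × 0.16 × 0.18 × 0.20 = 0.000691
P(Block path lost) [AND] = 0.743870 × 0.038000 × 0.000691 = 0.000020
P(Vent line lost) [AND] = 0.05 × 0.02 × 0.14 = 0.000140
P(HIPPS stage fails) [OR] = 1 − (1−0.000140) × (1−0.43) × (1−0.29) = 0.595357
P(Pipeline overpressure) [OR] = 1 − (1−0.000020) × (1−0.595357) = 0.595365
Rounded to 4 decimal places: P(Pipeline overpressure) ≈ 0.5954.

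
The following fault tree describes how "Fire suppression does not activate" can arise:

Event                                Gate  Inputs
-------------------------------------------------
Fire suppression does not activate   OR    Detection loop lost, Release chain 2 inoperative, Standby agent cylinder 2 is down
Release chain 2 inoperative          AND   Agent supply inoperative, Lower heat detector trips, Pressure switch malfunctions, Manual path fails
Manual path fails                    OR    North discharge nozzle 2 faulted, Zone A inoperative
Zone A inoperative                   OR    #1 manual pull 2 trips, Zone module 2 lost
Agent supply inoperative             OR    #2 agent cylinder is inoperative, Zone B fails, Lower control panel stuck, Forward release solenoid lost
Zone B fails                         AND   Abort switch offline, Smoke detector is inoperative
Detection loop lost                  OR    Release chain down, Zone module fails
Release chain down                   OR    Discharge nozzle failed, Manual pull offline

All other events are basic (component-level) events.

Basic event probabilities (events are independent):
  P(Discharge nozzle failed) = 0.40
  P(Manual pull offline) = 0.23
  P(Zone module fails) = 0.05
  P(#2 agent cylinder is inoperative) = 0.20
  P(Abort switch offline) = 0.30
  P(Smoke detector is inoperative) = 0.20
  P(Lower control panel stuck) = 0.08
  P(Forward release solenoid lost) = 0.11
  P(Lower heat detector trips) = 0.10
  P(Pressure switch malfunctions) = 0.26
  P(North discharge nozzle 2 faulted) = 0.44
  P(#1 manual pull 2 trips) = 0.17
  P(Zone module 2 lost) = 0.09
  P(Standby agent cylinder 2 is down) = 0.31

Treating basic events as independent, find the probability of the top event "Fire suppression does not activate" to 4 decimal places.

P(Release chain down) [OR] = 1 − (1−0.40) × (1−0.23) = 0.538000
P(Detection loop lost) [OR] = 1 − (1−0.538000) × (1−0.05) = 0.561100
P(Zone B fails) [AND] = 0.30 × 0.20 = 0.060000
P(Agent supply inoperative) [OR] = 1 − (1−0.20) × (1−0.060000) × (1−0.08) × (1−0.11) = 0.384262
P(Zone A inoperative) [OR] = 1 − (1−0.17) × (1−0.09) = 0.244700
P(Manual path fails) [OR] = 1 − (1−0.44) × (1−0.244700) = 0.577032
P(Release chain 2 inoperative) [AND] = 0.384262 × 0.10 × 0.26 × 0.577032 = 0.005765
P(Fire suppression does not activate) [OR] = 1 − (1−0.561100) × (1−0.005765) × (1−0.31) = 0.698905
Rounded to 4 decimal places: P(Fire suppression does not activate) ≈ 0.6989.

0.6989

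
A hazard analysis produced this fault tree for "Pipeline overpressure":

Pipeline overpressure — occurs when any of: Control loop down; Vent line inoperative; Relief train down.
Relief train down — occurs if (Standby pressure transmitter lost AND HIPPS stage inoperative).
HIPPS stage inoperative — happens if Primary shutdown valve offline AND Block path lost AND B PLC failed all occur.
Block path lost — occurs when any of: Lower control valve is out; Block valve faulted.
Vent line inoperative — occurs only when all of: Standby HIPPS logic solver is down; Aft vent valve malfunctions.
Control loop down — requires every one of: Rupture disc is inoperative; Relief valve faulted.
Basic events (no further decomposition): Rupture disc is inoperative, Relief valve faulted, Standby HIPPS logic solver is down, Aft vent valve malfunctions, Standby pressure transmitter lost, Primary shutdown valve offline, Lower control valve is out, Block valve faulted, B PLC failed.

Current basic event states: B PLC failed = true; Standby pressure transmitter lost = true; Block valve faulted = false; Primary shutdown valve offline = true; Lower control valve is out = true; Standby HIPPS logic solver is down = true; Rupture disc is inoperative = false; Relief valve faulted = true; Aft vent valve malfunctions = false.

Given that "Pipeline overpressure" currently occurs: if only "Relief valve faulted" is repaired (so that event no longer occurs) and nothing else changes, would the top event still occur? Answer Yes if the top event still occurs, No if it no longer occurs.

Yes

Counterfactual: set "Relief valve faulted" to not occurred.
Control loop down [AND]: Rupture disc is inoperative=not, Relief valve faulted=not → not all inputs occur → does not occur.
Vent line inoperative [AND]: Standby HIPPS logic solver is down=occurs, Aft vent valve malfunctions=not → not all inputs occur → does not occur.
Block path lost [OR]: Lower control valve is out=occurs, Block valve faulted=not → at least one input occurs → occurs.
HIPPS stage inoperative [AND]: Primary shutdown valve offline=occurs, Block path lost=occurs, B PLC failed=occurs → all inputs occur → occurs.
Relief train down [AND]: Standby pressure transmitter lost=occurs, HIPPS stage inoperative=occurs → all inputs occur → occurs.
Pipeline overpressure [OR]: Control loop down=not, Vent line inoperative=not, Relief train down=occurs → at least one input occurs → occurs.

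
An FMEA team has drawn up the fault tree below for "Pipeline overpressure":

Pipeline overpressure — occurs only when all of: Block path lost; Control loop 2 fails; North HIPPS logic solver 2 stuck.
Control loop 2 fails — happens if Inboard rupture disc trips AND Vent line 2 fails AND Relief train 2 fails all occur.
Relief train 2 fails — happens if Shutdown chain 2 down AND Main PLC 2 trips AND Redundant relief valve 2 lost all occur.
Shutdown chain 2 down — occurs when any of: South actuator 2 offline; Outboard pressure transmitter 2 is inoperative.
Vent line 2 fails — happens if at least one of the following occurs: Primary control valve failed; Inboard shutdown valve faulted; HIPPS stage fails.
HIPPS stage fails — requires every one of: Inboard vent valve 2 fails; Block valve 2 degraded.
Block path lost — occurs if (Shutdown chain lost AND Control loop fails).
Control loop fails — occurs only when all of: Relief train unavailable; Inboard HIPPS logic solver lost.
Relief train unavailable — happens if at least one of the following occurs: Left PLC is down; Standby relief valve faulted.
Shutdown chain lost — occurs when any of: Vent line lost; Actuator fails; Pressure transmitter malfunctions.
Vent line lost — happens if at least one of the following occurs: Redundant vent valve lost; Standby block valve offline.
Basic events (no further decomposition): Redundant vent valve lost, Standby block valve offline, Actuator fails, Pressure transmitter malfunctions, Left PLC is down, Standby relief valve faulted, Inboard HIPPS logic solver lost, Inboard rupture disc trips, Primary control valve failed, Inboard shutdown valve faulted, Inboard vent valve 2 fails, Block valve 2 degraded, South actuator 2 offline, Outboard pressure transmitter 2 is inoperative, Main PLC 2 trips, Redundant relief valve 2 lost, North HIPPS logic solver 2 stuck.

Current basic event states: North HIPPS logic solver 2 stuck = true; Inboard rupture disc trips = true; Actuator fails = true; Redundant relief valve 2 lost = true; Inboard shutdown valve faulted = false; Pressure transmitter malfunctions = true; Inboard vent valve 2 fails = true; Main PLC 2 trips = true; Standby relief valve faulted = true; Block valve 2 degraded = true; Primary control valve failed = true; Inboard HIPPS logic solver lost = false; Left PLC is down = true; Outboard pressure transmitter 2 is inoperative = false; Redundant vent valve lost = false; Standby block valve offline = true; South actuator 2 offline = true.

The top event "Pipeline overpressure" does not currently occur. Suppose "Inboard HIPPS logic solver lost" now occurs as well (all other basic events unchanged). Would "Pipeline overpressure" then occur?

Yes

Counterfactual: set "Inboard HIPPS logic solver lost" to occurred.
Vent line lost [OR]: Redundant vent valve lost=not, Standby block valve offline=occurs → at least one input occurs → occurs.
Shutdown chain lost [OR]: Vent line lost=occurs, Actuator fails=occurs, Pressure transmitter malfunctions=occurs → at least one input occurs → occurs.
Relief train unavailable [OR]: Left PLC is down=occurs, Standby relief valve faulted=occurs → at least one input occurs → occurs.
Control loop fails [AND]: Relief train unavailable=occurs, Inboard HIPPS logic solver lost=occurs → all inputs occur → occurs.
Block path lost [AND]: Shutdown chain lost=occurs, Control loop fails=occurs → all inputs occur → occurs.
HIPPS stage fails [AND]: Inboard vent valve 2 fails=occurs, Block valve 2 degraded=occurs → all inputs occur → occurs.
Vent line 2 fails [OR]: Primary control valve failed=occurs, Inboard shutdown valve faulted=not, HIPPS stage fails=occurs → at least one input occurs → occurs.
Shutdown chain 2 down [OR]: South actuator 2 offline=occurs, Outboard pressure transmitter 2 is inoperative=not → at least one input occurs → occurs.
Relief train 2 fails [AND]: Shutdown chain 2 down=occurs, Main PLC 2 trips=occurs, Redundant relief valve 2 lost=occurs → all inputs occur → occurs.
Control loop 2 fails [AND]: Inboard rupture disc trips=occurs, Vent line 2 fails=occurs, Relief train 2 fails=occurs → all inputs occur → occurs.
Pipeline overpressure [AND]: Block path lost=occurs, Control loop 2 fails=occurs, North HIPPS logic solver 2 stuck=occurs → all inputs occur → occurs.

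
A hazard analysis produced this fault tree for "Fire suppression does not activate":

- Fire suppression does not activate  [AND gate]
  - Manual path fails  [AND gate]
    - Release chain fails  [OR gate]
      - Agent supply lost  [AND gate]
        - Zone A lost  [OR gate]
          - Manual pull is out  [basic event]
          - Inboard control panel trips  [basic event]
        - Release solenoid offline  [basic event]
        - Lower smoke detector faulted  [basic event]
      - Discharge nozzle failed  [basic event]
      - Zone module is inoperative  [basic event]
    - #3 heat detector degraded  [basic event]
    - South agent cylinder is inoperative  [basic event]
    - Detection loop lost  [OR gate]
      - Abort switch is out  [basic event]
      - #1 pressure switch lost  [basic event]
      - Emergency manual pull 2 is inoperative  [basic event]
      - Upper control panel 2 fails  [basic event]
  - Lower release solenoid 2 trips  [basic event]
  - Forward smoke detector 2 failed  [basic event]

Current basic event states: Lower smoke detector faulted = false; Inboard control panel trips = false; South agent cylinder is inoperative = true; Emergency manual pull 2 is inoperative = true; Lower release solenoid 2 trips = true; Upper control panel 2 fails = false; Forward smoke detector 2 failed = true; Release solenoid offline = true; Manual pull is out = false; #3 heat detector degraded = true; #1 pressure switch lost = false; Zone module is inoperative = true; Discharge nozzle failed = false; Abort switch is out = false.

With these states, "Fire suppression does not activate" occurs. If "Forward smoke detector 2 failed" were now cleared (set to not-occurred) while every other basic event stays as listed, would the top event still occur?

Counterfactual: set "Forward smoke detector 2 failed" to not occurred.
Zone A lost [OR]: Manual pull is out=not, Inboard control panel trips=not → no input occurs → does not occur.
Agent supply lost [AND]: Zone A lost=not, Release solenoid offline=occurs, Lower smoke detector faulted=not → not all inputs occur → does not occur.
Release chain fails [OR]: Agent supply lost=not, Discharge nozzle failed=not, Zone module is inoperative=occurs → at least one input occurs → occurs.
Detection loop lost [OR]: Abort switch is out=not, #1 pressure switch lost=not, Emergency manual pull 2 is inoperative=occurs, Upper control panel 2 fails=not → at least one input occurs → occurs.
Manual path fails [AND]: Release chain fails=occurs, #3 heat detector degraded=occurs, South agent cylinder is inoperative=occurs, Detection loop lost=occurs → all inputs occur → occurs.
Fire suppression does not activate [AND]: Manual path fails=occurs, Lower release solenoid 2 trips=occurs, Forward smoke detector 2 failed=not → not all inputs occur → does not occur.

No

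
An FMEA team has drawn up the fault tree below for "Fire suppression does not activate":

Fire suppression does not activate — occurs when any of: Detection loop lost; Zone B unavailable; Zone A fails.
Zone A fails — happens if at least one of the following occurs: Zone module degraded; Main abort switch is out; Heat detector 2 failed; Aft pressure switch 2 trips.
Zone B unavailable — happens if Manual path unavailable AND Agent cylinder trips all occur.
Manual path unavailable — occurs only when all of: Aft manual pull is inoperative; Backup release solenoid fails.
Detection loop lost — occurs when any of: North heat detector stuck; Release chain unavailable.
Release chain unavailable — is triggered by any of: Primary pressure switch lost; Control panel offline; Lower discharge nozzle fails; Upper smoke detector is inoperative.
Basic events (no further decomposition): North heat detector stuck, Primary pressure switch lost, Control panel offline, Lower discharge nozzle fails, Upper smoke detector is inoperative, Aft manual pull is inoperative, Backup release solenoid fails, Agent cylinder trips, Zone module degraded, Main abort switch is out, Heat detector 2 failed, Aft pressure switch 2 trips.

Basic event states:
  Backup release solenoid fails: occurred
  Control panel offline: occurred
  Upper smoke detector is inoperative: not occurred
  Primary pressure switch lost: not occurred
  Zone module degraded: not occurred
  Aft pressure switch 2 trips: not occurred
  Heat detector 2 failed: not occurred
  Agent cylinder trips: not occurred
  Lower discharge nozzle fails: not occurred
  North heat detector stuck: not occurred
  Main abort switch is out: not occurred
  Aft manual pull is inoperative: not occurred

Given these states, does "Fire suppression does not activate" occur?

Yes

Release chain unavailable [OR]: Primary pressure switch lost=not, Control panel offline=occurs, Lower discharge nozzle fails=not, Upper smoke detector is inoperative=not → at least one input occurs → occurs.
Detection loop lost [OR]: North heat detector stuck=not, Release chain unavailable=occurs → at least one input occurs → occurs.
Manual path unavailable [AND]: Aft manual pull is inoperative=not, Backup release solenoid fails=occurs → not all inputs occur → does not occur.
Zone B unavailable [AND]: Manual path unavailable=not, Agent cylinder trips=not → not all inputs occur → does not occur.
Zone A fails [OR]: Zone module degraded=not, Main abort switch is out=not, Heat detector 2 failed=not, Aft pressure switch 2 trips=not → no input occurs → does not occur.
Fire suppression does not activate [OR]: Detection loop lost=occurs, Zone B unavailable=not, Zone A fails=not → at least one input occurs → occurs.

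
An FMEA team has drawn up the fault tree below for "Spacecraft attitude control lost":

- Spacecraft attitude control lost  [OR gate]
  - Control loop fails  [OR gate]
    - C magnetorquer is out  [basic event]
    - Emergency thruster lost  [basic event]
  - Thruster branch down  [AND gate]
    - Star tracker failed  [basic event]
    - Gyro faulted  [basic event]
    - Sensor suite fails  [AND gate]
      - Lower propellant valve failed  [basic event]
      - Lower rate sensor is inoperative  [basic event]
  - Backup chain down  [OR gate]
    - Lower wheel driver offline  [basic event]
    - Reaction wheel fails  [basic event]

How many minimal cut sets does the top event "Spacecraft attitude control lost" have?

Control loop fails [OR]: union of children's cut sets → 2 cut set(s).
Sensor suite fails [AND]: one cut set from each child combined → 1 × 1 = 1 cut set(s).
Thruster branch down [AND]: one cut set from each child combined → 1 × 1 × 1 = 1 cut set(s).
Backup chain down [OR]: union of children's cut sets → 2 cut set(s).
Spacecraft attitude control lost [OR]: union of children's cut sets → 5 cut set(s).
Minimal cut sets: {C magnetorquer is out}; {Emergency thruster lost}; {Gyro faulted, Lower propellant valve failed, Lower rate sensor is inoperative, Star tracker failed}; {Lower wheel driver offline}; {Reaction wheel fails}.

5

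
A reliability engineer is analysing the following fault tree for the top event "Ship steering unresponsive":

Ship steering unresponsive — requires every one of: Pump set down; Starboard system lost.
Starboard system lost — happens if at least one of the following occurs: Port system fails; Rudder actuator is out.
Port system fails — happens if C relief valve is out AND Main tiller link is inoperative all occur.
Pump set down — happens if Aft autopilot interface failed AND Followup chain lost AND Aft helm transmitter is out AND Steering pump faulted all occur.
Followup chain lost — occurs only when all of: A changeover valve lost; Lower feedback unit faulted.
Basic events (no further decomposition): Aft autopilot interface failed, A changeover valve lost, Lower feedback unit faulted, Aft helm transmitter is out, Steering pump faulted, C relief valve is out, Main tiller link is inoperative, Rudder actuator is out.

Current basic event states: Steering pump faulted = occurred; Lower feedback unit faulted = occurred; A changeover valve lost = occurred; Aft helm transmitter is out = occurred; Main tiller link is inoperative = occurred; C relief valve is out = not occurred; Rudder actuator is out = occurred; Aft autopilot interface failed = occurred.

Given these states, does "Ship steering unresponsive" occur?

Yes

Followup chain lost [AND]: A changeover valve lost=occurs, Lower feedback unit faulted=occurs → all inputs occur → occurs.
Pump set down [AND]: Aft autopilot interface failed=occurs, Followup chain lost=occurs, Aft helm transmitter is out=occurs, Steering pump faulted=occurs → all inputs occur → occurs.
Port system fails [AND]: C relief valve is out=not, Main tiller link is inoperative=occurs → not all inputs occur → does not occur.
Starboard system lost [OR]: Port system fails=not, Rudder actuator is out=occurs → at least one input occurs → occurs.
Ship steering unresponsive [AND]: Pump set down=occurs, Starboard system lost=occurs → all inputs occur → occurs.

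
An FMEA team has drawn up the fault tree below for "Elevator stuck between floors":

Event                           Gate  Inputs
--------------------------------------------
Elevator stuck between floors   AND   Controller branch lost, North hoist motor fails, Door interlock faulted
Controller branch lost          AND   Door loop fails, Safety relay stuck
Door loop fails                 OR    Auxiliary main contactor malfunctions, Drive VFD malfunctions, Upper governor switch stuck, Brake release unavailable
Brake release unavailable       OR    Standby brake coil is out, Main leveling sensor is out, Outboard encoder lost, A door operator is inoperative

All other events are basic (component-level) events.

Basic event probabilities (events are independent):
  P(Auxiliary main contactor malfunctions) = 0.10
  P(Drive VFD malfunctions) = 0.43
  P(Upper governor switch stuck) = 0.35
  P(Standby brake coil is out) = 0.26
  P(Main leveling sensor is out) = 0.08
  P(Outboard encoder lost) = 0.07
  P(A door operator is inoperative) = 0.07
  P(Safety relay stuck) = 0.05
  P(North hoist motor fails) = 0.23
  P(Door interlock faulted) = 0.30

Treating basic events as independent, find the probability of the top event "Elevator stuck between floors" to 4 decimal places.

0.0028

P(Brake release unavailable) [OR] = 1 − (1−0.26) × (1−0.08) × (1−0.07) × (1−0.07) = 0.411176
P(Door loop fails) [OR] = 1 − (1−0.10) × (1−0.43) × (1−0.35) × (1−0.411176) = 0.803657
P(Controller branch lost) [AND] = 0.803657 × 0.05 = 0.040183
P(Elevator stuck between floors) [AND] = 0.040183 × 0.23 × 0.30 = 0.002773
Rounded to 4 decimal places: P(Elevator stuck between floors) ≈ 0.0028.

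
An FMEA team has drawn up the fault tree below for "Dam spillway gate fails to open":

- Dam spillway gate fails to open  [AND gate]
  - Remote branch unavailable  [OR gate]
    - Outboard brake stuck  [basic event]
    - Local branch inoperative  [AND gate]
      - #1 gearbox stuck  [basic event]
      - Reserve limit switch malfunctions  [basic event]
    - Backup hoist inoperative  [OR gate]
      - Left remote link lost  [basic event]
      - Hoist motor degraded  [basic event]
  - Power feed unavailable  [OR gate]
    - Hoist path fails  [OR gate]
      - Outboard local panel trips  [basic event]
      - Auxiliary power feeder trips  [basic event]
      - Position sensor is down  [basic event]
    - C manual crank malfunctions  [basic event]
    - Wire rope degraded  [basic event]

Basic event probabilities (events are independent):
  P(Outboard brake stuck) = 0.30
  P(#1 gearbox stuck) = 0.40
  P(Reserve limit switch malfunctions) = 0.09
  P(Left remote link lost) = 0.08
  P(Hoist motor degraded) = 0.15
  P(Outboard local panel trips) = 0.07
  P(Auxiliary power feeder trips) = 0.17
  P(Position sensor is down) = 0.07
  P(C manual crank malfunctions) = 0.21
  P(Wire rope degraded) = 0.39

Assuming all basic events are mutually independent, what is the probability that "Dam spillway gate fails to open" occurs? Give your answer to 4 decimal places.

0.3089

P(Local branch inoperative) [AND] = 0.40 × 0.09 = 0.036000
P(Backup hoist inoperative) [OR] = 1 − (1−0.08) × (1−0.15) = 0.218000
P(Remote branch unavailable) [OR] = 1 − (1−0.30) × (1−0.036000) × (1−0.218000) = 0.472306
P(Hoist path fails) [OR] = 1 − (1−0.07) × (1−0.17) × (1−0.07) = 0.282133
P(Power feed unavailable) [OR] = 1 − (1−0.282133) × (1−0.21) × (1−0.39) = 0.654060
P(Dam spillway gate fails to open) [AND] = 0.472306 × 0.654060 = 0.308916
Rounded to 4 decimal places: P(Dam spillway gate fails to open) ≈ 0.3089.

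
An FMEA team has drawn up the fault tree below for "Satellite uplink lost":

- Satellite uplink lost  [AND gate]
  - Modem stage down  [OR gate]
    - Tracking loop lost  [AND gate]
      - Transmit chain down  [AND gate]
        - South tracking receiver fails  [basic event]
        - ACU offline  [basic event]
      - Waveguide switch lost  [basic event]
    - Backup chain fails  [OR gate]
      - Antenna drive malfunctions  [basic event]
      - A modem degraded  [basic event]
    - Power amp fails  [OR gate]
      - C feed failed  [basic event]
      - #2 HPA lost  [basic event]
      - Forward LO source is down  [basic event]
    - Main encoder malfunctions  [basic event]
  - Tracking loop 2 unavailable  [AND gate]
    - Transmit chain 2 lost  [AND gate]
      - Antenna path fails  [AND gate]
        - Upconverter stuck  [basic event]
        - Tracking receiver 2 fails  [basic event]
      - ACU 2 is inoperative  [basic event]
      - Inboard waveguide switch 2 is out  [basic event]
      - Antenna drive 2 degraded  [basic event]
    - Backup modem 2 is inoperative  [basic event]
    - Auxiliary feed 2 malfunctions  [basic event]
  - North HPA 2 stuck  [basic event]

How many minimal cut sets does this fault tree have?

7

Transmit chain down [AND]: one cut set from each child combined → 1 × 1 = 1 cut set(s).
Tracking loop lost [AND]: one cut set from each child combined → 1 × 1 = 1 cut set(s).
Backup chain fails [OR]: union of children's cut sets → 2 cut set(s).
Power amp fails [OR]: union of children's cut sets → 3 cut set(s).
Modem stage down [OR]: union of children's cut sets → 7 cut set(s).
Antenna path fails [AND]: one cut set from each child combined → 1 × 1 = 1 cut set(s).
Transmit chain 2 lost [AND]: one cut set from each child combined → 1 × 1 × 1 × 1 = 1 cut set(s).
Tracking loop 2 unavailable [AND]: one cut set from each child combined → 1 × 1 × 1 = 1 cut set(s).
Satellite uplink lost [AND]: one cut set from each child combined → 7 × 1 × 1 = 7 cut set(s).
Minimal cut sets: {ACU 2 is inoperative, ACU offline, Antenna drive 2 degraded, Auxiliary feed 2 malfunctions, Backup modem 2 is inoperative, Inboard waveguide switch 2 is out, North HPA 2 stuck, South tracking receiver fails, Tracking receiver 2 fails, Upconverter stuck, Waveguide switch lost}; {ACU 2 is inoperative, Antenna drive 2 degraded, Antenna drive malfunctions, Auxiliary feed 2 malfunctions, Backup modem 2 is inoperative, Inboard waveguide switch 2 is out, North HPA 2 stuck, Tracking receiver 2 fails, Upconverter stuck}; {A modem degraded, ACU 2 is inoperative, Antenna drive 2 degraded, Auxiliary feed 2 malfunctions, Backup modem 2 is inoperative, Inboard waveguide switch 2 is out, North HPA 2 stuck, Tracking receiver 2 fails, Upconverter stuck}; {ACU 2 is inoperative, Antenna drive 2 degraded, Auxiliary feed 2 malfunctions, Backup modem 2 is inoperative, C feed failed, Inboard waveguide switch 2 is out, North HPA 2 stuck, Tracking receiver 2 fails, Upconverter stuck}; {#2 HPA lost, ACU 2 is inoperative, Antenna drive 2 degraded, Auxiliary feed 2 malfunctions, Backup modem 2 is inoperative, Inboard waveguide switch 2 is out, North HPA 2 stuck, Tracking receiver 2 fails, Upconverter stuck}; {ACU 2 is inoperative, Antenna drive 2 degraded, Auxiliary feed 2 malfunctions, Backup modem 2 is inoperative, Forward LO source is down, Inboard waveguide switch 2 is out, North HPA 2 stuck, Tracking receiver 2 fails, Upconverter stuck}; {ACU 2 is inoperative, Antenna drive 2 degraded, Auxiliary feed 2 malfunctions, Backup modem 2 is inoperative, Inboard waveguide switch 2 is out, Main encoder malfunctions, North HPA 2 stuck, Tracking receiver 2 fails, Upconverter stuck}.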